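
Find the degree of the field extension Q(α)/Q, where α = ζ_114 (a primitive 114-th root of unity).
[Q(α):Q] = 36

The minimal polynomial of ζ_114 over Q is the 114-th cyclotomic polynomial Φ_114(x), which is irreducible over Q and has degree φ(114) = 36. Hence [Q(α):Q] = φ(114) = 36.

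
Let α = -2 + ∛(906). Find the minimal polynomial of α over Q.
m_α(x) = x^3 + 6x^2 + 12x - 898

Set β = α + 2 = ∛(906), so β^3 = 906. Then (α + 2)^3 - 906 = 0, i.e. α is a root of g(x) = (x + 2)^3 - 906 = x^3 + 6x^2 + 12x - 898. Since g(x) = h(x + 2) where h(x) = x^3 - 906, and h is irreducible over Q (because 906 is not a perfect cube, so h has no rational root, and a monic cubic with no rational root is irreducible), g is also irreducible (irreducibility is preserved under the substitution x → x + 2). Hence m_α(x) = x^3 + 6x^2 + 12x - 898.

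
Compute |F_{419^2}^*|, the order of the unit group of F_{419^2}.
|F_{419^2}^*| = 175560

F_{419^2} has 419^2 = 175561 elements; its multiplicative group consists of all nonzero elements, so |F_{419^2}^*| = 175561 - 1 = 175560. (It is cyclic since any finite subgroup of the multiplicative group of a field is cyclic.)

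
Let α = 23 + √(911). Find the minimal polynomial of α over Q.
m_α(x) = x^2 - 46x - 382

From α - 23 = √(911), squaring gives (α - 23)^2 = 911, i.e. α^2 - 46α + 529 = 911, so α^2 - 46α - 382 = 0. The discriminant of x^2 - 46x - 382 is (-46)^2 - 4·(-382) = 2116 + 1528 = 3644, and 4·(911) is not a perfect square in Q since 911 is squarefree and ≠ 1. Hence x^2 - 46x - 382 is irreducible over Q and is the minimal polynomial of α.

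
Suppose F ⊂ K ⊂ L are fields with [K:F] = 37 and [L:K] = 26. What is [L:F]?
[L:F] = 962

The tower law says that for any tower of field extensions F ⊂ K ⊂ L with finite degrees, [L:F] = [L:K] · [K:F]. Here this gives [L:F] = 26 · 37 = 962.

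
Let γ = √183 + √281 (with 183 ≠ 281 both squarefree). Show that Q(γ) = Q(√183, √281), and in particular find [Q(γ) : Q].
[Q(γ) : Q] = 4 (equivalently, Q(γ) = Q(√183, √281))

Obviously Q(γ) ⊆ Q(√183, √281), and [Q(√183, √281):Q] = 4 (since 183, 281 are distinct squarefree integers > 1 with 51423 not a perfect square). To show equality we compute the minimal polynomial of γ. From γ = √183 + √281: γ^2 = 183 + 2√(51423) + 281 = 464 + 2√(51423), so γ^2 - 464 = 2√(51423); squaring, (γ^2 - 464)^2 = 4·51423, i.e. γ^4 - 928γ^2 + 215296 - 205692 = 0, i.e. γ^4 - 928γ^2 + 9604 = 0. So γ is a root of x^4 - 928x^2 + 9604. This polynomial is irreducible over Q: it has no rational root (each ±√183 ± √281 is irrational), and any factorization into two quadratics over Q would force √(51423) ∈ Q (pairing opposite roots) or √183, √281 ∈ Q (other pairings), all impossible. Hence [Q(γ):Q] = 4 = [Q(√183, √281):Q], so Q(γ) = Q(√183, √281).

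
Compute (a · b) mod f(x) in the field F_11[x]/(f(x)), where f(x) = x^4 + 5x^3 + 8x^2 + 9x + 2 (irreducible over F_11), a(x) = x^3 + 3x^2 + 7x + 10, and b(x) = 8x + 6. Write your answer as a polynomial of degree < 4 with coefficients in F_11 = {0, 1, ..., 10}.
a · b ≡ x^3 + 10x^2 + 6x (mod f(x))

Multiply in F_11[x]: a(x)·b(x) = (x^3 + 3x^2 + 7x + 10)·(8x + 6) = 8x^4 + 8x^3 + 8x^2 + x + 5. This has degree ≥ 4, so divide by f(x) over F_11: 8x^4 + 8x^3 + 8x^2 + x + 5 = (8)·(x^4 + 5x^3 + 8x^2 + 9x + 2) + (x^3 + 10x^2 + 6x). Hence a·b ≡ x^3 + 10x^2 + 6x (mod f). (F_11[x]/(f) is a field with 11^4 = 14641 elements since f is irreducible of degree 4.)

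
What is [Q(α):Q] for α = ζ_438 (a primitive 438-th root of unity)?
[Q(α):Q] = 144

The minimal polynomial of ζ_438 over Q is the 438-th cyclotomic polynomial Φ_438(x), which is irreducible over Q and has degree φ(438) = 144. Hence [Q(α):Q] = φ(438) = 144.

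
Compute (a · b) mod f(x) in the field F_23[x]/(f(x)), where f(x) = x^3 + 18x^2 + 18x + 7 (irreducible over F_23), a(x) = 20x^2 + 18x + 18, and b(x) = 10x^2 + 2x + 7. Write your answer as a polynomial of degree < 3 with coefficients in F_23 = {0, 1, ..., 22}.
a · b ≡ 4x^2 + 9x + 4 (mod f(x))

Multiply in F_23[x]: a(x)·b(x) = (20x^2 + 18x + 18)·(10x^2 + 2x + 7) = 16x^4 + 13x^3 + 11x^2 + x + 11. This has degree ≥ 3, so divide by f(x) over F_23: 16x^4 + 13x^3 + 11x^2 + x + 11 = (16x + 1)·(x^3 + 18x^2 + 18x + 7) + (4x^2 + 9x + 4). Hence a·b ≡ 4x^2 + 9x + 4 (mod f). (F_23[x]/(f) is a field with 23^3 = 12167 elements since f is irreducible of degree 3.)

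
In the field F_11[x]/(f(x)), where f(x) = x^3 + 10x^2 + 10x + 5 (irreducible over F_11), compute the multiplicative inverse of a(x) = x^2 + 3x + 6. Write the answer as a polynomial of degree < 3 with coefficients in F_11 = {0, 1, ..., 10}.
a(x)^(-1) ≡ 10x^2 + 9x + 8 (mod f(x))

Since f is irreducible over F_11, F_11[x]/(f) is a field and a(x) ≠ 0 has an inverse. Apply the extended Euclidean algorithm to f(x) and a(x) in F_11[x]: f(x) = (x + 7)·a(x) + (5x + 7);  a(x) = (9x + 10)·(5x + 7) + (2). The last nonzero remainder is the constant 2 = gcd(f, a) in F_11. Back-substituting through the division chain expresses 2 = s(x)·a(x) + t(x)·f(x) with s(x) ≡ 9x^2 + 7x + 5 (mod f), so (9x^2 + 7x + 5)·a(x) ≡ 2 (mod f). Multiplying by 2^(-1) ≡ 6 in F_11 gives a(x)^(-1) ≡ 6·(9x^2 + 7x + 5) ≡ 10x^2 + 9x + 8 (mod f). Check: (x^2 + 3x + 6)·(10x^2 + 9x + 8) = 10x^4 + 6x^3 + 7x^2 + x + 4 ≡ 1 (mod x^3 + 10x^2 + 10x + 5).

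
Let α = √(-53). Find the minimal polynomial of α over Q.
m_α(x) = x^2 + 53

α satisfies α^2 + 53 = 0, so x^2 + 53 annihilates α. Since d = -53 is squarefree and ≠ 1, it is not a perfect square in Q, so x^2 + 53 has no rational root and is therefore irreducible over Q (a degree-2 polynomial over a field is irreducible iff it has no root). Hence m_α(x) = x^2 + 53.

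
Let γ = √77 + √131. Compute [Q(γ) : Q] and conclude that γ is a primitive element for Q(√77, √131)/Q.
[Q(γ) : Q] = 4 (equivalently, Q(γ) = Q(√77, √131))

Obviously Q(γ) ⊆ Q(√77, √131), and [Q(√77, √131):Q] = 4 (since 77, 131 are distinct squarefree integers > 1 with 10087 not a perfect square). To show equality we compute the minimal polynomial of γ. From γ = √77 + √131: γ^2 = 77 + 2√(10087) + 131 = 208 + 2√(10087), so γ^2 - 208 = 2√(10087); squaring, (γ^2 - 208)^2 = 4·10087, i.e. γ^4 - 416γ^2 + 43264 - 40348 = 0, i.e. γ^4 - 416γ^2 + 2916 = 0. So γ is a root of x^4 - 416x^2 + 2916. This polynomial is irreducible over Q: it has no rational root (each ±√77 ± √131 is irrational), and any factorization into two quadratics over Q would force √(10087) ∈ Q (pairing opposite roots) or √77, √131 ∈ Q (other pairings), all impossible. Hence [Q(γ):Q] = 4 = [Q(√77, √131):Q], so Q(γ) = Q(√77, √131).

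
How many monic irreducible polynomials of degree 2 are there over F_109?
There are 5886 monic irreducible polynomials of degree 2 over F_109

Each element of F_{109^2} that lies in no proper subfield is a root of exactly one monic irreducible of degree 2 over F_109, and each such polynomial has 2 distinct roots in F_{109^2}. By Möbius inversion the count is N_109(2) = (1/2) Σ_{d|2} μ(2/d) · 109^d = (1/2)(μ(2)·109^1 + μ(1)·109^2) = 11772/2 = 5886.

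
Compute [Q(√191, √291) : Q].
[Q(√191, √291) : Q] = 4

[Q(√191):Q] = 2 (min poly x^2 - 191, irreducible since 191 is squarefree > 1). For the top step, suppose √291 ∈ Q(√191), say √291 = c + d√191 with c, d ∈ Q. Squaring: 291 = c^2 + 191d^2 + 2cd√191. Since √191 ∉ Q this forces 2cd = 0. If d = 0 then √291 = c ∈ Q, contradicting 291 squarefree > 1. If c = 0 then 291 = 191d^2, so 191·291 = (191d)^2 is a perfect square in Q — but 191·291 = 55581 is not a perfect square (since 191 and 291 are distinct squarefree integers). Contradiction. Hence √291 ∉ Q(√191), so x^2 - 291 stays irreducible over Q(√191) and [Q(√191, √291) : Q(√191)] = 2. By the tower law, [Q(√191, √291) : Q] = 2 · 2 = 4.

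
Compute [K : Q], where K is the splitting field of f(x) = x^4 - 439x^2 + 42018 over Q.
[K : Q] = 4

Solving the quadratic in x^2: x^2 = (439 ± √(439^2 - 4·42018))/2 = (439 ± √24649)/2 = (439 ± 157)/2, giving x^2 = 298 or x^2 = 141. So f(x) = (x^2 - 298)(x^2 - 141) and the roots of f are ±√298, ±√141. Hence the splitting field is K = Q(√298, √141). Since 298 and 141 are distinct squarefree integers > 1, their product 42018 is not a perfect square, so √141 ∉ Q(√298). By the tower law [K:Q] = [Q(√298,√141):Q(√298)] · [Q(√298):Q] = 2 · 2 = 4.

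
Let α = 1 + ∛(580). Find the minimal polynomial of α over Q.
m_α(x) = x^3 - 3x^2 + 3x - 581

Set β = α - 1 = ∛(580), so β^3 = 580. Then (α - 1)^3 - 580 = 0, i.e. α is a root of g(x) = (x - 1)^3 - 580 = x^3 - 3x^2 + 3x - 581. Since g(x) = h(x - 1) where h(x) = x^3 - 580, and h is irreducible over Q (because 580 is not a perfect cube, so h has no rational root, and a monic cubic with no rational root is irreducible), g is also irreducible (irreducibility is preserved under the substitution x → x - 1). Hence m_α(x) = x^3 - 3x^2 + 3x - 581.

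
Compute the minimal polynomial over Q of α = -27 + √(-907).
m_α(x) = x^2 + 54x + 1636

From α + 27 = √(-907), squaring gives (α + 27)^2 = -907, i.e. α^2 + 54α + 729 = -907, so α^2 + 54α + 1636 = 0. The discriminant of x^2 + 54x + 1636 is (54)^2 - 4·(1636) = 2916 - 6544 = -3628, and 4·(-907) is not a perfect square in Q since -907 is squarefree and ≠ 1. Hence x^2 + 54x + 1636 is irreducible over Q and is the minimal polynomial of α.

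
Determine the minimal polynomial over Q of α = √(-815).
m_α(x) = x^2 + 815

α satisfies α^2 + 815 = 0, so x^2 + 815 annihilates α. Since d = -815 is squarefree and ≠ 1, it is not a perfect square in Q, so x^2 + 815 has no rational root and is therefore irreducible over Q (a degree-2 polynomial over a field is irreducible iff it has no root). Hence m_α(x) = x^2 + 815.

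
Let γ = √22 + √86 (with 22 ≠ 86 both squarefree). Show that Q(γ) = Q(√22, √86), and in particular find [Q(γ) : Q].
[Q(γ) : Q] = 4 (equivalently, Q(γ) = Q(√22, √86))

Obviously Q(γ) ⊆ Q(√22, √86), and [Q(√22, √86):Q] = 4 (since 22, 86 are distinct squarefree integers > 1 with 1892 not a perfect square). To show equality we compute the minimal polynomial of γ. From γ = √22 + √86: γ^2 = 22 + 2√(1892) + 86 = 108 + 2√(1892), so γ^2 - 108 = 2√(1892); squaring, (γ^2 - 108)^2 = 4·1892, i.e. γ^4 - 216γ^2 + 11664 - 7568 = 0, i.e. γ^4 - 216γ^2 + 4096 = 0. So γ is a root of x^4 - 216x^2 + 4096. This polynomial is irreducible over Q: it has no rational root (each ±√22 ± √86 is irrational), and any factorization into two quadratics over Q would force √(1892) ∈ Q (pairing opposite roots) or √22, √86 ∈ Q (other pairings), all impossible. Hence [Q(γ):Q] = 4 = [Q(√22, √86):Q], so Q(γ) = Q(√22, √86).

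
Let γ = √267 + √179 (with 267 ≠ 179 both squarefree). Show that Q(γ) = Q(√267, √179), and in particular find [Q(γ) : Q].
[Q(γ) : Q] = 4 (equivalently, Q(γ) = Q(√267, √179))

Obviously Q(γ) ⊆ Q(√267, √179), and [Q(√267, √179):Q] = 4 (since 267, 179 are distinct squarefree integers > 1 with 47793 not a perfect square). To show equality we compute the minimal polynomial of γ. From γ = √267 + √179: γ^2 = 267 + 2√(47793) + 179 = 446 + 2√(47793), so γ^2 - 446 = 2√(47793); squaring, (γ^2 - 446)^2 = 4·47793, i.e. γ^4 - 892γ^2 + 198916 - 191172 = 0, i.e. γ^4 - 892γ^2 + 7744 = 0. So γ is a root of x^4 - 892x^2 + 7744. This polynomial is irreducible over Q: it has no rational root (each ±√267 ± √179 is irrational), and any factorization into two quadratics over Q would force √(47793) ∈ Q (pairing opposite roots) or √267, √179 ∈ Q (other pairings), all impossible. Hence [Q(γ):Q] = 4 = [Q(√267, √179):Q], so Q(γ) = Q(√267, √179).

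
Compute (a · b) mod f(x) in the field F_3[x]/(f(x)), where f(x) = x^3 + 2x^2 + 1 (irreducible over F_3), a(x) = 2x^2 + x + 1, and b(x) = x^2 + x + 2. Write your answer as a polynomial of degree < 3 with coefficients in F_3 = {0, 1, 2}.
a · b ≡ 2x^2 + x (mod f(x))

Multiply in F_3[x]: a(x)·b(x) = (2x^2 + x + 1)·(x^2 + x + 2) = 2x^4 + 2. This has degree ≥ 3, so divide by f(x) over F_3: 2x^4 + 2 = (2x + 2)·(x^3 + 2x^2 + 1) + (2x^2 + x). Hence a·b ≡ 2x^2 + x (mod f). (F_3[x]/(f) is a field with 3^3 = 27 elements since f is irreducible of degree 3.)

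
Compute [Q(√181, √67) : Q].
[Q(√181, √67) : Q] = 4

[Q(√181):Q] = 2 (min poly x^2 - 181, irreducible since 181 is squarefree > 1). For the top step, suppose √67 ∈ Q(√181), say √67 = c + d√181 with c, d ∈ Q. Squaring: 67 = c^2 + 181d^2 + 2cd√181. Since √181 ∉ Q this forces 2cd = 0. If d = 0 then √67 = c ∈ Q, contradicting 67 squarefree > 1. If c = 0 then 67 = 181d^2, so 181·67 = (181d)^2 is a perfect square in Q — but 181·67 = 12127 is not a perfect square (since 181 and 67 are distinct squarefree integers). Contradiction. Hence √67 ∉ Q(√181), so x^2 - 67 stays irreducible over Q(√181) and [Q(√181, √67) : Q(√181)] = 2. By the tower law, [Q(√181, √67) : Q] = 2 · 2 = 4.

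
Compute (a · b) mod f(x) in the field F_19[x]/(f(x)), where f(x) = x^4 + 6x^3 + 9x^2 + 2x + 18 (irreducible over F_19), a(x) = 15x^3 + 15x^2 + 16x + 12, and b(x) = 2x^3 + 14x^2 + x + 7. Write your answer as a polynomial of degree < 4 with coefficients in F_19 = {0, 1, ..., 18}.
a · b ≡ 11x^3 + 3x^2 + 18x + 15 (mod f(x))

Multiply in F_19[x]: a(x)·b(x) = (15x^3 + 15x^2 + 16x + 12)·(2x^3 + 14x^2 + x + 7) = 11x^6 + 12x^5 + 10x^4 + 7x^3 + 4x^2 + 10x + 8. This has degree ≥ 4, so divide by f(x) over F_19: 11x^6 + 12x^5 + 10x^4 + 7x^3 + 4x^2 + 10x + 8 = (11x^2 + 3x + 7)·(x^4 + 6x^3 + 9x^2 + 2x + 18) + (11x^3 + 3x^2 + 18x + 15). Hence a·b ≡ 11x^3 + 3x^2 + 18x + 15 (mod f). (F_19[x]/(f) is a field with 19^4 = 130321 elements since f is irreducible of degree 4.)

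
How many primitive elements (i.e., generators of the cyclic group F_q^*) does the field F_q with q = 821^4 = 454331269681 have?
There are φ(454331269680) = 117336883200 primitive elements

F_q^* is cyclic of order q - 1 = 454331269680. A cyclic group of order m has exactly φ(m) generators. Here m = 454331269680 = 2^4 · 3 · 5 · 41 · 137 · 337021, so the number of primitive elements is φ(454331269680) = 117336883200.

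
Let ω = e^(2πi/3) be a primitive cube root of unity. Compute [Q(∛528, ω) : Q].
[Q(∛528, ω) : Q] = 6

[Q(∛528):Q] = 3 (min poly x^3 - 528, irreducible since 528 is not a perfect cube). [Q(ω):Q] = 2 (min poly x^2 + x + 1). Since Q(∛528) ⊂ R and ω ∉ R, we have ω ∉ Q(∛528), so x^2 + x + 1 remains irreducible over Q(∛528) and [Q(∛528, ω) : Q(∛528)] = 2. By the tower law, [Q(∛528, ω) : Q] = 3 · 2 = 6. (In fact Q(∛528, ω) is the splitting field of x^3 - 528 over Q.)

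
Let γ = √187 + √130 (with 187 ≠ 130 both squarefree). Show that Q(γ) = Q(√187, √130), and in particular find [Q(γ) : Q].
[Q(γ) : Q] = 4 (equivalently, Q(γ) = Q(√187, √130))

Obviously Q(γ) ⊆ Q(√187, √130), and [Q(√187, √130):Q] = 4 (since 187, 130 are distinct squarefree integers > 1 with 24310 not a perfect square). To show equality we compute the minimal polynomial of γ. From γ = √187 + √130: γ^2 = 187 + 2√(24310) + 130 = 317 + 2√(24310), so γ^2 - 317 = 2√(24310); squaring, (γ^2 - 317)^2 = 4·24310, i.e. γ^4 - 634γ^2 + 100489 - 97240 = 0, i.e. γ^4 - 634γ^2 + 3249 = 0. So γ is a root of x^4 - 634x^2 + 3249. This polynomial is irreducible over Q: it has no rational root (each ±√187 ± √130 is irrational), and any factorization into two quadratics over Q would force √(24310) ∈ Q (pairing opposite roots) or √187, √130 ∈ Q (other pairings), all impossible. Hence [Q(γ):Q] = 4 = [Q(√187, √130):Q], so Q(γ) = Q(√187, √130).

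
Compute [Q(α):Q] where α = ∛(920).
[Q(α):Q] = 3

The minimal polynomial of α is x^3 - 920, irreducible over Q since 920 is not a perfect cube (so x^3 - 920 has no rational root). Hence [Q(α):Q] = deg(m_α) = 3.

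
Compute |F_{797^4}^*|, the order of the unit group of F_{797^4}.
|F_{797^4}^*| = 403490473680

F_{797^4} has 797^4 = 403490473681 elements; its multiplicative group consists of all nonzero elements, so |F_{797^4}^*| = 403490473681 - 1 = 403490473680. (It is cyclic since any finite subgroup of the multiplicative group of a field is cyclic.)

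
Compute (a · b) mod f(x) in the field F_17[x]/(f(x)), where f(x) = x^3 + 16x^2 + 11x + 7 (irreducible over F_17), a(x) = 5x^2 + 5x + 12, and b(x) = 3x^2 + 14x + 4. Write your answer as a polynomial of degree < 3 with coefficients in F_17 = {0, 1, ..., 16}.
a · b ≡ 10x^2 + 3x + 11 (mod f(x))

Multiply in F_17[x]: a(x)·b(x) = (5x^2 + 5x + 12)·(3x^2 + 14x + 4) = 15x^4 + 7x^2 + x + 14. This has degree ≥ 3, so divide by f(x) over F_17: 15x^4 + 7x^2 + x + 14 = (15x + 15)·(x^3 + 16x^2 + 11x + 7) + (10x^2 + 3x + 11). Hence a·b ≡ 10x^2 + 3x + 11 (mod f). (F_17[x]/(f) is a field with 17^3 = 4913 elements since f is irreducible of degree 3.)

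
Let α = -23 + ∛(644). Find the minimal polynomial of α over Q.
m_α(x) = x^3 + 69x^2 + 1587x + 11523

Set β = α + 23 = ∛(644), so β^3 = 644. Then (α + 23)^3 - 644 = 0, i.e. α is a root of g(x) = (x + 23)^3 - 644 = x^3 + 69x^2 + 1587x + 11523. Since g(x) = h(x + 23) where h(x) = x^3 - 644, and h is irreducible over Q (because 644 is not a perfect cube, so h has no rational root, and a monic cubic with no rational root is irreducible), g is also irreducible (irreducibility is preserved under the substitution x → x + 23). Hence m_α(x) = x^3 + 69x^2 + 1587x + 11523.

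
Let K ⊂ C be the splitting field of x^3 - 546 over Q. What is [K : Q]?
[K : Q] = 6

The roots of x^3 - 546 are ∛546, ω∛546, ω^2∛546 where ω = e^(2πi/3) is a primitive cube root of unity, so K = Q(∛546, ω). Now [Q(∛546):Q] = 3 (since 546 is not a perfect cube, x^3 - 546 is irreducible) and [Q(ω):Q] = 2. Both 2 and 3 divide [K:Q], and [K:Q] ≤ 3·2 = 6, so [K:Q] = 6. (Equivalently: Q(∛546) ⊂ R but ω ∉ R, so [K : Q(∛546)] = 2.)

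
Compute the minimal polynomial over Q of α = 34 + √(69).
m_α(x) = x^2 - 68x + 1087

From α - 34 = √(69), squaring gives (α - 34)^2 = 69, i.e. α^2 - 68α + 1156 = 69, so α^2 - 68α + 1087 = 0. The discriminant of x^2 - 68x + 1087 is (-68)^2 - 4·(1087) = 4624 - 4348 = 276, and 4·(69) is not a perfect square in Q since 69 is squarefree and ≠ 1. Hence x^2 - 68x + 1087 is irreducible over Q and is the minimal polynomial of α.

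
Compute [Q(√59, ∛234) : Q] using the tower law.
[Q(√59, ∛234) : Q] = 6

Let L = Q(√59, ∛234). Since Q(√59) ⊂ L and [Q(√59):Q] = 2, the tower law gives 2 | [L:Q]. Likewise Q(∛234) ⊂ L with [Q(∛234):Q] = 3 (because 234 is not a perfect cube), so 3 | [L:Q]. As gcd(2,3) = 1, [L:Q] is divisible by 6. Conversely L is generated over Q by √59 and ∛234, so [L:Q] ≤ 2·3 = 6. Therefore [Q(√59, ∛234) : Q] = 6.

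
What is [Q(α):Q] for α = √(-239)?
[Q(α):Q] = 2

[Q(α):Q] equals the degree of the minimal polynomial of α. Here α^2 = -239 and x^2 + 239 is irreducible (d = -239 is squarefree, ≠ 1, hence not a square), so deg(m_α) = 2. Thus [Q(α):Q] = 2.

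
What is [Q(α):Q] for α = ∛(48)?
[Q(α):Q] = 3

The minimal polynomial of α is x^3 - 48, irreducible over Q since 48 is not a perfect cube (so x^3 - 48 has no rational root). Hence [Q(α):Q] = deg(m_α) = 3.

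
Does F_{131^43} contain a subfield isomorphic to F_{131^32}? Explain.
No: F_{131^32} is not a subfield of F_{131^43}

F_{p^m} embeds in F_{p^n} iff m | n. Here 32 ∤ 43 (since 43 = 1·32 + 11 with remainder 11 ≠ 0), so F_{131^32} is not a subfield of F_{131^43}. Equivalently: if it were, the tower law would give 32 = [F_{131^32}:F_131] dividing [F_{131^43}:F_131] = 43, contradiction.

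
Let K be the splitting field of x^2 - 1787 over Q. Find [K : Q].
[K : Q] = 2

f(x) = x^2 - 1787 factors as (x - √1787)(x + √1787). The splitting field is K = Q(√1787). Since 1787 is squarefree and > 1, it is not a perfect square, so x^2 - 1787 is irreducible over Q and [Q(√1787) : Q] = 2. Hence [K : Q] = 2.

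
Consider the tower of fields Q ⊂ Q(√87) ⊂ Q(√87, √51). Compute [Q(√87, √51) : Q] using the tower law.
[Q(√87, √51) : Q] = 4

[Q(√87):Q] = 2 (min poly x^2 - 87, irreducible since 87 is squarefree > 1). For the top step, suppose √51 ∈ Q(√87), say √51 = c + d√87 with c, d ∈ Q. Squaring: 51 = c^2 + 87d^2 + 2cd√87. Since √87 ∉ Q this forces 2cd = 0. If d = 0 then √51 = c ∈ Q, contradicting 51 squarefree > 1. If c = 0 then 51 = 87d^2, so 87·51 = (87d)^2 is a perfect square in Q — but 87·51 = 4437 is not a perfect square (since 87 and 51 are distinct squarefree integers). Contradiction. Hence √51 ∉ Q(√87), so x^2 - 51 stays irreducible over Q(√87) and [Q(√87, √51) : Q(√87)] = 2. By the tower law, [Q(√87, √51) : Q] = 2 · 2 = 4.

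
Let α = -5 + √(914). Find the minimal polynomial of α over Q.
m_α(x) = x^2 + 10x - 889

From α + 5 = √(914), squaring gives (α + 5)^2 = 914, i.e. α^2 + 10α + 25 = 914, so α^2 + 10α - 889 = 0. The discriminant of x^2 + 10x - 889 is (10)^2 - 4·(-889) = 100 + 3556 = 3656, and 4·(914) is not a perfect square in Q since 914 is squarefree and ≠ 1. Hence x^2 + 10x - 889 is irreducible over Q and is the minimal polynomial of α.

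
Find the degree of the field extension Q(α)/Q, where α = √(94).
[Q(α):Q] = 2

[Q(α):Q] equals the degree of the minimal polynomial of α. Here α^2 = 94 and x^2 - 94 is irreducible (d = 94 is squarefree, ≠ 1, hence not a square), so deg(m_α) = 2. Thus [Q(α):Q] = 2.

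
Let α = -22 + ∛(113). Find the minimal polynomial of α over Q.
m_α(x) = x^3 + 66x^2 + 1452x + 10535

Set β = α + 22 = ∛(113), so β^3 = 113. Then (α + 22)^3 - 113 = 0, i.e. α is a root of g(x) = (x + 22)^3 - 113 = x^3 + 66x^2 + 1452x + 10535. Since g(x) = h(x + 22) where h(x) = x^3 - 113, and h is irreducible over Q (because 113 is not a perfect cube, so h has no rational root, and a monic cubic with no rational root is irreducible), g is also irreducible (irreducibility is preserved under the substitution x → x + 22). Hence m_α(x) = x^3 + 66x^2 + 1452x + 10535.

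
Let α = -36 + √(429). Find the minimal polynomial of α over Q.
m_α(x) = x^2 + 72x + 867

From α + 36 = √(429), squaring gives (α + 36)^2 = 429, i.e. α^2 + 72α + 1296 = 429, so α^2 + 72α + 867 = 0. The discriminant of x^2 + 72x + 867 is (72)^2 - 4·(867) = 5184 - 3468 = 1716, and 4·(429) is not a perfect square in Q since 429 is squarefree and ≠ 1. Hence x^2 + 72x + 867 is irreducible over Q and is the minimal polynomial of α.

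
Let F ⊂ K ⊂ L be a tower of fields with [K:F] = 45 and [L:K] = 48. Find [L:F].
[L:F] = 2160

The tower law says that for any tower of field extensions F ⊂ K ⊂ L with finite degrees, [L:F] = [L:K] · [K:F]. Here this gives [L:F] = 48 · 45 = 2160.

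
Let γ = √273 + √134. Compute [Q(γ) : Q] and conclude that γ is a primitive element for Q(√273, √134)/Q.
[Q(γ) : Q] = 4 (equivalently, Q(γ) = Q(√273, √134))

Obviously Q(γ) ⊆ Q(√273, √134), and [Q(√273, √134):Q] = 4 (since 273, 134 are distinct squarefree integers > 1 with 36582 not a perfect square). To show equality we compute the minimal polynomial of γ. From γ = √273 + √134: γ^2 = 273 + 2√(36582) + 134 = 407 + 2√(36582), so γ^2 - 407 = 2√(36582); squaring, (γ^2 - 407)^2 = 4·36582, i.e. γ^4 - 814γ^2 + 165649 - 146328 = 0, i.e. γ^4 - 814γ^2 + 19321 = 0. So γ is a root of x^4 - 814x^2 + 19321. This polynomial is irreducible over Q: it has no rational root (each ±√273 ± √134 is irrational), and any factorization into two quadratics over Q would force √(36582) ∈ Q (pairing opposite roots) or √273, √134 ∈ Q (other pairings), all impossible. Hence [Q(γ):Q] = 4 = [Q(√273, √134):Q], so Q(γ) = Q(√273, √134).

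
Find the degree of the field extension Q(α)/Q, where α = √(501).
[Q(α):Q] = 2

[Q(α):Q] equals the degree of the minimal polynomial of α. Here α^2 = 501 and x^2 - 501 is irreducible (d = 501 is squarefree, ≠ 1, hence not a square), so deg(m_α) = 2. Thus [Q(α):Q] = 2.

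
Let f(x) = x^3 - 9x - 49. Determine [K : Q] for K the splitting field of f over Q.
[K : Q] = 6

By the rational root test, any rational root of the monic integer polynomial f(x) = x^3 - 9x - 49 must be an integer dividing the constant term -49, i.e. one of ±{1, 7, 49}. Evaluating: f(1) = -57, f(-1) = -41, f(7) = 231, f(-7) = -329, f(49) = 117159, f(-49) = -117257; none is 0, so f has no rational root and is therefore irreducible over Q (a cubic with no linear factor over a field is irreducible). For an irreducible cubic, the Galois group is A_3 or S_3 according as the discriminant disc(f) = -4a^3 - 27b^2 = -4·(-9)^3 - 27·(-49)^2 = -61911 is or is not a square in Q. Here disc(f) = -61911 is not a perfect square in Q, so the Galois group of f over Q is not contained in A_3 and must be all of S_3. The splitting field has degree |S_3| = 6 over Q, so [K : Q] = 6.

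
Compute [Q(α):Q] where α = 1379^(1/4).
[Q(α):Q] = 4

α is a root of x^4 - 1379. By Eisenstein's criterion at the prime p = 7 (which divides the constant term 1379 but p^2 = 49 does not, since 1379 is squarefree), x^4 - 1379 is irreducible over Q. Hence [Q(α):Q] = 4.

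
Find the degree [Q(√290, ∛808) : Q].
[Q(√290, ∛808) : Q] = 6

Let L = Q(√290, ∛808). Since Q(√290) ⊂ L and [Q(√290):Q] = 2, the tower law gives 2 | [L:Q]. Likewise Q(∛808) ⊂ L with [Q(∛808):Q] = 3 (because 808 is not a perfect cube), so 3 | [L:Q]. As gcd(2,3) = 1, [L:Q] is divisible by 6. Conversely L is generated over Q by √290 and ∛808, so [L:Q] ≤ 2·3 = 6. Therefore [Q(√290, ∛808) : Q] = 6.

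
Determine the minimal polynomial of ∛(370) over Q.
m_α(x) = x^3 - 370

α satisfies α^3 = 370, so x^3 - 370 annihilates α. By the rational root test, a rational root p/q (in lowest terms) of x^3 - 370 would satisfy p^3 = 370 q^3, forcing q = 1 and p^3 = 370; but 370 is not a perfect cube, contradiction. A monic cubic over Q with no rational root is irreducible (any nontrivial factorization would include a linear factor). Hence x^3 - 370 is the minimal polynomial of α, and in particular [Q(α):Q] = 3.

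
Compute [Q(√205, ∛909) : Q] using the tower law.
[Q(√205, ∛909) : Q] = 6

Let L = Q(√205, ∛909). Since Q(√205) ⊂ L and [Q(√205):Q] = 2, the tower law gives 2 | [L:Q]. Likewise Q(∛909) ⊂ L with [Q(∛909):Q] = 3 (because 909 is not a perfect cube), so 3 | [L:Q]. As gcd(2,3) = 1, [L:Q] is divisible by 6. Conversely L is generated over Q by √205 and ∛909, so [L:Q] ≤ 2·3 = 6. Therefore [Q(√205, ∛909) : Q] = 6.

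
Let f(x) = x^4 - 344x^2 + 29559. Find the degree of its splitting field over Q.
[K : Q] = 4

Solving the quadratic in x^2: x^2 = (344 ± √(344^2 - 4·29559))/2 = (344 ± √100)/2 = (344 ± 10)/2, giving x^2 = 167 or x^2 = 177. So f(x) = (x^2 - 167)(x^2 - 177) and the roots of f are ±√167, ±√177. Hence the splitting field is K = Q(√167, √177). Since 167 and 177 are distinct squarefree integers > 1, their product 29559 is not a perfect square, so √177 ∉ Q(√167). By the tower law [K:Q] = [Q(√167,√177):Q(√167)] · [Q(√167):Q] = 2 · 2 = 4.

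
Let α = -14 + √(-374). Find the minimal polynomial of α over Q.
m_α(x) = x^2 + 28x + 570

From α + 14 = √(-374), squaring gives (α + 14)^2 = -374, i.e. α^2 + 28α + 196 = -374, so α^2 + 28α + 570 = 0. The discriminant of x^2 + 28x + 570 is (28)^2 - 4·(570) = 784 - 2280 = -1496, and 4·(-374) is not a perfect square in Q since -374 is squarefree and ≠ 1. Hence x^2 + 28x + 570 is irreducible over Q and is the minimal polynomial of α.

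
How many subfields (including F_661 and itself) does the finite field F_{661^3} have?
F_{661^3} has 2 subfields

The subfields of F_{p^n} are exactly the fields F_{p^d} for d | n (each is the fixed field of the unique index-d subgroup of Gal(F_{p^n}/F_p) ≅ Z/nZ). The divisors of n = 3 are {1, 3}, giving 2 subfields: F_{661^1}, F_{661^3}.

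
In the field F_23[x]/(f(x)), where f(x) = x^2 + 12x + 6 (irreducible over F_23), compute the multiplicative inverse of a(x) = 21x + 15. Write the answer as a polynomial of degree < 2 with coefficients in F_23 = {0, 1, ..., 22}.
a(x)^(-1) ≡ 19x + 14 (mod f(x))

Since f is irreducible over F_23, F_23[x]/(f) is a field and a(x) ≠ 0 has an inverse. Apply the extended Euclidean algorithm to f(x) and a(x) in F_23[x]: f(x) = (11x + 19)·a(x) + (20). The last nonzero remainder is the constant 20 = gcd(f, a) in F_23. Back-substituting through the division chain expresses 20 = s(x)·a(x) + t(x)·f(x) with s(x) ≡ 12x + 4 (mod f), so (12x + 4)·a(x) ≡ 20 (mod f). Multiplying by 20^(-1) ≡ 15 in F_23 gives a(x)^(-1) ≡ 15·(12x + 4) ≡ 19x + 14 (mod f). Check: (21x + 15)·(19x + 14) = 8x^2 + 4x + 3 ≡ 1 (mod x^2 + 12x + 6).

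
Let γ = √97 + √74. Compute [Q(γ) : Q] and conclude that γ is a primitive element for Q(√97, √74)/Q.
[Q(γ) : Q] = 4 (equivalently, Q(γ) = Q(√97, √74))

Obviously Q(γ) ⊆ Q(√97, √74), and [Q(√97, √74):Q] = 4 (since 97, 74 are distinct squarefree integers > 1 with 7178 not a perfect square). To show equality we compute the minimal polynomial of γ. From γ = √97 + √74: γ^2 = 97 + 2√(7178) + 74 = 171 + 2√(7178), so γ^2 - 171 = 2√(7178); squaring, (γ^2 - 171)^2 = 4·7178, i.e. γ^4 - 342γ^2 + 29241 - 28712 = 0, i.e. γ^4 - 342γ^2 + 529 = 0. So γ is a root of x^4 - 342x^2 + 529. This polynomial is irreducible over Q: it has no rational root (each ±√97 ± √74 is irrational), and any factorization into two quadratics over Q would force √(7178) ∈ Q (pairing opposite roots) or √97, √74 ∈ Q (other pairings), all impossible. Hence [Q(γ):Q] = 4 = [Q(√97, √74):Q], so Q(γ) = Q(√97, √74).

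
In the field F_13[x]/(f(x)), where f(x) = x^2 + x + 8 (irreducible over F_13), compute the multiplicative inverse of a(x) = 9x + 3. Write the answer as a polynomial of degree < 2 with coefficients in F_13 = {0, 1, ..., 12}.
a(x)^(-1) ≡ 5x + 12 (mod f(x))

Since f is irreducible over F_13, F_13[x]/(f) is a field and a(x) ≠ 0 has an inverse. Apply the extended Euclidean algorithm to f(x) and a(x) in F_13[x]: f(x) = (3x + 2)·a(x) + (2). The last nonzero remainder is the constant 2 = gcd(f, a) in F_13. Back-substituting through the division chain expresses 2 = s(x)·a(x) + t(x)·f(x) with s(x) ≡ 10x + 11 (mod f), so (10x + 11)·a(x) ≡ 2 (mod f). Multiplying by 2^(-1) ≡ 7 in F_13 gives a(x)^(-1) ≡ 7·(10x + 11) ≡ 5x + 12 (mod f). Check: (9x + 3)·(5x + 12) = 6x^2 + 6x + 10 ≡ 1 (mod x^2 + x + 8).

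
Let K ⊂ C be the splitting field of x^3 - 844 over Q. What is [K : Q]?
[K : Q] = 6

The roots of x^3 - 844 are ∛844, ω∛844, ω^2∛844 where ω = e^(2πi/3) is a primitive cube root of unity, so K = Q(∛844, ω). Now [Q(∛844):Q] = 3 (since 844 is not a perfect cube, x^3 - 844 is irreducible) and [Q(ω):Q] = 2. Both 2 and 3 divide [K:Q], and [K:Q] ≤ 3·2 = 6, so [K:Q] = 6. (Equivalently: Q(∛844) ⊂ R but ω ∉ R, so [K : Q(∛844)] = 2.)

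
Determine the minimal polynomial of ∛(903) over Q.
m_α(x) = x^3 - 903

α satisfies α^3 = 903, so x^3 - 903 annihilates α. By the rational root test, a rational root p/q (in lowest terms) of x^3 - 903 would satisfy p^3 = 903 q^3, forcing q = 1 and p^3 = 903; but 903 is not a perfect cube, contradiction. A monic cubic over Q with no rational root is irreducible (any nontrivial factorization would include a linear factor). Hence x^3 - 903 is the minimal polynomial of α, and in particular [Q(α):Q] = 3.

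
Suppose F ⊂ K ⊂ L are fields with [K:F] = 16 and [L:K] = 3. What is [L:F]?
[L:F] = 48

The tower law says that for any tower of field extensions F ⊂ K ⊂ L with finite degrees, [L:F] = [L:K] · [K:F]. Here this gives [L:F] = 3 · 16 = 48.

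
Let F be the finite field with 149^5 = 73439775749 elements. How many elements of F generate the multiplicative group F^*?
There are φ(73439775748) = 35521200000 primitive elements

F_q^* is cyclic of order q - 1 = 73439775748. A cyclic group of order m has exactly φ(m) generators. Here m = 73439775748 = 2^2 · 37 · 251 · 691 · 2861, so the number of primitive elements is φ(73439775748) = 35521200000.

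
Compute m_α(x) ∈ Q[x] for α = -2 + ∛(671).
m_α(x) = x^3 + 6x^2 + 12x - 663

Set β = α + 2 = ∛(671), so β^3 = 671. Then (α + 2)^3 - 671 = 0, i.e. α is a root of g(x) = (x + 2)^3 - 671 = x^3 + 6x^2 + 12x - 663. Since g(x) = h(x + 2) where h(x) = x^3 - 671, and h is irreducible over Q (because 671 is not a perfect cube, so h has no rational root, and a monic cubic with no rational root is irreducible), g is also irreducible (irreducibility is preserved under the substitution x → x + 2). Hence m_α(x) = x^3 + 6x^2 + 12x - 663.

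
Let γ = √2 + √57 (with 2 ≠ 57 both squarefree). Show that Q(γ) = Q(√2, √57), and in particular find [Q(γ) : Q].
[Q(γ) : Q] = 4 (equivalently, Q(γ) = Q(√2, √57))

Obviously Q(γ) ⊆ Q(√2, √57), and [Q(√2, √57):Q] = 4 (since 2, 57 are distinct squarefree integers > 1 with 114 not a perfect square). To show equality we compute the minimal polynomial of γ. From γ = √2 + √57: γ^2 = 2 + 2√(114) + 57 = 59 + 2√(114), so γ^2 - 59 = 2√(114); squaring, (γ^2 - 59)^2 = 4·114, i.e. γ^4 - 118γ^2 + 3481 - 456 = 0, i.e. γ^4 - 118γ^2 + 3025 = 0. So γ is a root of x^4 - 118x^2 + 3025. This polynomial is irreducible over Q: it has no rational root (each ±√2 ± √57 is irrational), and any factorization into two quadratics over Q would force √(114) ∈ Q (pairing opposite roots) or √2, √57 ∈ Q (other pairings), all impossible. Hence [Q(γ):Q] = 4 = [Q(√2, √57):Q], so Q(γ) = Q(√2, √57).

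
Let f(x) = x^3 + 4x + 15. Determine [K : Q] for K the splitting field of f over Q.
[K : Q] = 6

By the rational root test, any rational root of the monic integer polynomial f(x) = x^3 + 4x + 15 must be an integer dividing the constant term 15, i.e. one of ±{1, 3, 5, 15}. Evaluating: f(1) = 20, f(-1) = 10, f(3) = 54, f(-3) = -24, f(5) = 160, f(-5) = -130, f(15) = 3450, f(-15) = -3420; none is 0, so f has no rational root and is therefore irreducible over Q (a cubic with no linear factor over a field is irreducible). For an irreducible cubic, the Galois group is A_3 or S_3 according as the discriminant disc(f) = -4a^3 - 27b^2 = -4·(4)^3 - 27·(15)^2 = -6331 is or is not a square in Q. Here disc(f) = -6331 is not a perfect square in Q, so the Galois group of f over Q is not contained in A_3 and must be all of S_3. The splitting field has degree |S_3| = 6 over Q, so [K : Q] = 6.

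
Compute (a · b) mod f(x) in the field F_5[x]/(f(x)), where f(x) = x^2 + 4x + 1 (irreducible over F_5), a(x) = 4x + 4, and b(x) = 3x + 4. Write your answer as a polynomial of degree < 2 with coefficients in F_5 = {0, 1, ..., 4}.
a · b ≡ 4 (mod f(x))

Multiply in F_5[x]: a(x)·b(x) = (4x + 4)·(3x + 4) = 2x^2 + 3x + 1. This has degree ≥ 2, so divide by f(x) over F_5: 2x^2 + 3x + 1 = (2)·(x^2 + 4x + 1) + (4). Hence a·b ≡ 4 (mod f). (F_5[x]/(f) is a field with 5^2 = 25 elements since f is irreducible of degree 2.)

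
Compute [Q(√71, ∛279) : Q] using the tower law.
[Q(√71, ∛279) : Q] = 6

Let L = Q(√71, ∛279). Since Q(√71) ⊂ L and [Q(√71):Q] = 2, the tower law gives 2 | [L:Q]. Likewise Q(∛279) ⊂ L with [Q(∛279):Q] = 3 (because 279 is not a perfect cube), so 3 | [L:Q]. As gcd(2,3) = 1, [L:Q] is divisible by 6. Conversely L is generated over Q by √71 and ∛279, so [L:Q] ≤ 2·3 = 6. Therefore [Q(√71, ∛279) : Q] = 6.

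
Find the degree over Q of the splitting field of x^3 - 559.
[K : Q] = 6

The roots of x^3 - 559 are ∛559, ω∛559, ω^2∛559 where ω = e^(2πi/3) is a primitive cube root of unity, so K = Q(∛559, ω). Now [Q(∛559):Q] = 3 (since 559 is not a perfect cube, x^3 - 559 is irreducible) and [Q(ω):Q] = 2. Both 2 and 3 divide [K:Q], and [K:Q] ≤ 3·2 = 6, so [K:Q] = 6. (Equivalently: Q(∛559) ⊂ R but ω ∉ R, so [K : Q(∛559)] = 2.)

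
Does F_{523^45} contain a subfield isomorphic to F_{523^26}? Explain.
No: F_{523^26} is not a subfield of F_{523^45}

F_{p^m} embeds in F_{p^n} iff m | n. Here 26 ∤ 45 (since 45 = 1·26 + 19 with remainder 19 ≠ 0), so F_{523^26} is not a subfield of F_{523^45}. Equivalently: if it were, the tower law would give 26 = [F_{523^26}:F_523] dividing [F_{523^45}:F_523] = 45, contradiction.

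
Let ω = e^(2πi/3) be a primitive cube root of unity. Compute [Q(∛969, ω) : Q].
[Q(∛969, ω) : Q] = 6

[Q(∛969):Q] = 3 (min poly x^3 - 969, irreducible since 969 is not a perfect cube). [Q(ω):Q] = 2 (min poly x^2 + x + 1). Since Q(∛969) ⊂ R and ω ∉ R, we have ω ∉ Q(∛969), so x^2 + x + 1 remains irreducible over Q(∛969) and [Q(∛969, ω) : Q(∛969)] = 2. By the tower law, [Q(∛969, ω) : Q] = 3 · 2 = 6. (In fact Q(∛969, ω) is the splitting field of x^3 - 969 over Q.)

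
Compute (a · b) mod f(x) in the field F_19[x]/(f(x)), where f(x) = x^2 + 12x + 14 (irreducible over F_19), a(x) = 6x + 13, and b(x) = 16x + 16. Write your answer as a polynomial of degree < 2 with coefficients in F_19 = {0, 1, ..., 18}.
a · b ≡ 7x + 4 (mod f(x))

Multiply in F_19[x]: a(x)·b(x) = (6x + 13)·(16x + 16) = x^2 + 18. This has degree ≥ 2, so divide by f(x) over F_19: x^2 + 18 = (1)·(x^2 + 12x + 14) + (7x + 4). Hence a·b ≡ 7x + 4 (mod f). (F_19[x]/(f) is a field with 19^2 = 361 elements since f is irreducible of degree 2.)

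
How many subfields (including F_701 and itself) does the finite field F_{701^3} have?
F_{701^3} has 2 subfields

The subfields of F_{p^n} are exactly the fields F_{p^d} for d | n (each is the fixed field of the unique index-d subgroup of Gal(F_{p^n}/F_p) ≅ Z/nZ). The divisors of n = 3 are {1, 3}, giving 2 subfields: F_{701^1}, F_{701^3}.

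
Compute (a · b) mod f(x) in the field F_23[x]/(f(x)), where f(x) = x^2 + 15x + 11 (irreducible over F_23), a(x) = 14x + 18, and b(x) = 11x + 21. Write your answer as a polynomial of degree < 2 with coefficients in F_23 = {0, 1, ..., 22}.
a · b ≡ 22x + 18 (mod f(x))

Multiply in F_23[x]: a(x)·b(x) = (14x + 18)·(11x + 21) = 16x^2 + 9x + 10. This has degree ≥ 2, so divide by f(x) over F_23: 16x^2 + 9x + 10 = (16)·(x^2 + 15x + 11) + (22x + 18). Hence a·b ≡ 22x + 18 (mod f). (F_23[x]/(f) is a field with 23^2 = 529 elements since f is irreducible of degree 2.)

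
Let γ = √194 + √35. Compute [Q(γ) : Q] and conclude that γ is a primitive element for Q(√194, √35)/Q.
[Q(γ) : Q] = 4 (equivalently, Q(γ) = Q(√194, √35))

Obviously Q(γ) ⊆ Q(√194, √35), and [Q(√194, √35):Q] = 4 (since 194, 35 are distinct squarefree integers > 1 with 6790 not a perfect square). To show equality we compute the minimal polynomial of γ. From γ = √194 + √35: γ^2 = 194 + 2√(6790) + 35 = 229 + 2√(6790), so γ^2 - 229 = 2√(6790); squaring, (γ^2 - 229)^2 = 4·6790, i.e. γ^4 - 458γ^2 + 52441 - 27160 = 0, i.e. γ^4 - 458γ^2 + 25281 = 0. So γ is a root of x^4 - 458x^2 + 25281. This polynomial is irreducible over Q: it has no rational root (each ±√194 ± √35 is irrational), and any factorization into two quadratics over Q would force √(6790) ∈ Q (pairing opposite roots) or √194, √35 ∈ Q (other pairings), all impossible. Hence [Q(γ):Q] = 4 = [Q(√194, √35):Q], so Q(γ) = Q(√194, √35).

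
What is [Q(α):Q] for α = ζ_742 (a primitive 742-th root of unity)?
[Q(α):Q] = 312

The minimal polynomial of ζ_742 over Q is the 742-th cyclotomic polynomial Φ_742(x), which is irreducible over Q and has degree φ(742) = 312. Hence [Q(α):Q] = φ(742) = 312.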